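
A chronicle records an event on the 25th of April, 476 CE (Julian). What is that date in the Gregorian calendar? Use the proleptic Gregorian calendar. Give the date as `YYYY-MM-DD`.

0476-04-26

The Julian–Gregorian offset here is 1 day (Julian trailing).
25 April 476 Julian + 1 day → 26 April 476 Gregorian.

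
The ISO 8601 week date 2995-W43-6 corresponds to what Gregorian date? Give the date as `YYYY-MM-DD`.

2995-10-24

ISO week 1 of 2995 is the week containing the first Thursday of 2995.
Week 43, day 6 (Saturday) lands on 2995-10-24.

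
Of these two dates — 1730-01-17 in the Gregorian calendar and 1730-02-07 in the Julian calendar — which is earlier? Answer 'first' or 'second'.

The two dates have Julian Day Numbers 2352946 and 2352978 respectively.
Since 2352946 < 2352978, the first date comes first.

first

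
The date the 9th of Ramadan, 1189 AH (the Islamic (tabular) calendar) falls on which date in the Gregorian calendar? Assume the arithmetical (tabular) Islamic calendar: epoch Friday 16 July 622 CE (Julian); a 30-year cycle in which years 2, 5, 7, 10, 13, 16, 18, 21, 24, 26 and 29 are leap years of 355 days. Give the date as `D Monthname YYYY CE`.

3 November 1775 CE

Julian Day Number of the source date = 2369672.
Converting JDN 2369672 to the Gregorian calendar gives 3 November 1775 CE.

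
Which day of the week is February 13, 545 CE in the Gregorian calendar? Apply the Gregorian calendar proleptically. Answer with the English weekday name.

Saturday

Since JDN mod 7 = 5 (0 = Monday), the day is Saturday.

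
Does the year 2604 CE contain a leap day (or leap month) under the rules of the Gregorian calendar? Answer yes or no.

2604 is divisible by 4 and not by 100, so it is a leap year.

yes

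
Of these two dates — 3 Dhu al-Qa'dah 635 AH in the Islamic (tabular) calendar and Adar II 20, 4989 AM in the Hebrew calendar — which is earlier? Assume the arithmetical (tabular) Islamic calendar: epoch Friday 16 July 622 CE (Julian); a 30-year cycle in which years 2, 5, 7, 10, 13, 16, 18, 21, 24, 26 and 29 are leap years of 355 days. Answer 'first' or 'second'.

The two dates have Julian Day Numbers 2173405 and 2170026 respectively.
Since 2170026 < 2173405, the second date comes first.

second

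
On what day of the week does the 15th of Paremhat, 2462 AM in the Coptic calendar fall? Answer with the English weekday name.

Saturday

In the Gregorian calendar this is 30 March 2746 (JDN 2724104).
Since JDN mod 7 = 5 (0 = Monday), the day is Saturday.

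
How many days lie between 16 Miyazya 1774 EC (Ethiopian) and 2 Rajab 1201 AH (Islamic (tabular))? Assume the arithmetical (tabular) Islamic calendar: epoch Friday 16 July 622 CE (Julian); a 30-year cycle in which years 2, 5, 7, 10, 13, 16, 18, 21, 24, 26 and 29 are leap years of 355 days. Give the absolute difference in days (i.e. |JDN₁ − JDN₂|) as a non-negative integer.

First date → JDN 2372034; second date → JDN 2373858.
The interval is |2372034 − 2373858| = 1824 days.

1824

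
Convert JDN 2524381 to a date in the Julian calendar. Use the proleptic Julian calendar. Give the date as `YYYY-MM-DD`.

JDN 2524381 is 2 June 2199 in the Gregorian calendar.
In the Julian calendar that day is 2199-05-19.

2199-05-19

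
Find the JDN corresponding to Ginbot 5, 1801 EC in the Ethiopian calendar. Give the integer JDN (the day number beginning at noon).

2381915

In the Gregorian calendar the same day is 12 May 1809.
JDN 2400001 is 17 November 1858 CE (Gregorian), MJD 0; the target day is −18086 days from there, so JDN = 2381915.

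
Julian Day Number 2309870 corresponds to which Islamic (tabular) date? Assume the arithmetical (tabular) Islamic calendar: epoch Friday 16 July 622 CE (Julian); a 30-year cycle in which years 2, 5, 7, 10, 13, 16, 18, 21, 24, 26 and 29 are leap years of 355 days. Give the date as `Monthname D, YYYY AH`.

Dhu al-Hijjah 6, 1020 AH

The Gregorian equivalent of JDN 2309870 is 9 February 1612.
In the tabular Islamic calendar that day is Dhu al-Hijjah 6, 1020 AH.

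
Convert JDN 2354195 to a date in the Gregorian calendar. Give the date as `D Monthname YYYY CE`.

JDN 2451545 is 1 Jan 2000; 2354195 is −97350 days from there.

19 June 1733 CE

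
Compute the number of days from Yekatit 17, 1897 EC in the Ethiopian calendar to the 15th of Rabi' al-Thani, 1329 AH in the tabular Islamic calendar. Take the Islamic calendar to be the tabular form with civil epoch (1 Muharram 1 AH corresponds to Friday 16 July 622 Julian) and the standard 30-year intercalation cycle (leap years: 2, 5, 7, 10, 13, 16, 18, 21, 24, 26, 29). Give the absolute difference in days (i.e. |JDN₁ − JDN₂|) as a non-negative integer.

2241

JDN of the first date = 2416901.
JDN of the second date = 2419142.
|2419142 − 2416901| = 2241.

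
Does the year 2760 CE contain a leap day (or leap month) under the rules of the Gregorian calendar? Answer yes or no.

2760 is divisible by 4 and not by 100, so it is a leap year.

yes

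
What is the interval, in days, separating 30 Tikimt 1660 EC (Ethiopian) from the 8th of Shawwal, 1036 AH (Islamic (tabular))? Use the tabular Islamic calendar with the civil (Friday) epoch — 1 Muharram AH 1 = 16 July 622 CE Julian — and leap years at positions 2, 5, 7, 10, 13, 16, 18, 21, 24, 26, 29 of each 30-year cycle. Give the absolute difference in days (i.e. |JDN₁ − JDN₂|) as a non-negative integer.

JDN of the first date = 2330230.
JDN of the second date = 2315482.
|2315482 − 2330230| = 14748.

14748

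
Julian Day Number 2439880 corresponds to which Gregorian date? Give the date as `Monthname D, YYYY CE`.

January 24, 1968 CE

Counting from JDN 2299161 = 15 Oct 1582 gives an offset of 140719 days.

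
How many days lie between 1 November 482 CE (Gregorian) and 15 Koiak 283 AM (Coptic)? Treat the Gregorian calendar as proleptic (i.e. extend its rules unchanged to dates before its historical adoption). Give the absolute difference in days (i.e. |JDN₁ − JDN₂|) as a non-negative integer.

30722

First date → JDN 1897412; second date → JDN 1928134.
The interval is |1897412 − 1928134| = 30722 days.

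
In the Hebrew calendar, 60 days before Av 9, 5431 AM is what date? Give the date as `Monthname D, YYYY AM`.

Sivan 8, 5431 AM

JDN of Av 9, 5431 AM = 2331577.
2331577 − 60 = 2331517.
JDN 2331517 in the Hebrew calendar is Sivan 8, 5431 AM.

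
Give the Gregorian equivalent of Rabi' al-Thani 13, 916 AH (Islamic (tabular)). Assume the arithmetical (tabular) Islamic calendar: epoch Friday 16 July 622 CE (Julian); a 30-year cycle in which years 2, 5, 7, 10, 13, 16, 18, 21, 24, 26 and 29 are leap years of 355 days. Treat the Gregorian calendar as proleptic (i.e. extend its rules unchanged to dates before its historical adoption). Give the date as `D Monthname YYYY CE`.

Julian Day Number of the source date = 2272786.
Converting JDN 2272786 to the Gregorian calendar gives 30 July 1510 CE.

30 July 1510 CE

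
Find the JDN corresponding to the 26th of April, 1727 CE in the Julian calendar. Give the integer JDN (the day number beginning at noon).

2351960

Equivalently 7 May 1727 (Gregorian).
JDN 2400001 is 17 November 1858 CE (Gregorian), MJD 0; the target day is −48041 days from there, so JDN = 2351960.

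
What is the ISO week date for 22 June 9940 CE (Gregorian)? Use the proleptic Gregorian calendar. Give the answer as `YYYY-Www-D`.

The weekday is Saturday (ISO weekday 6).
That Saturday belongs to ISO week 25 of ISO year 9940.

9940-W25-6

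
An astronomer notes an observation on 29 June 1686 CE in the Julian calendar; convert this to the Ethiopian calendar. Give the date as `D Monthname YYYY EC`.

5 Hamle 1678 EC

The source date corresponds to 9 July 1686 in the Gregorian calendar (JDN 2337049).
That day falls on 5 Hamle 1678 EC in the Ethiopian calendar.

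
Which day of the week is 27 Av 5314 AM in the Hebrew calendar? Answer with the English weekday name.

Thursday

This is JDN 2288863 (5 August 1554 Gregorian).
Since JDN mod 7 = 3 (0 = Monday), the day is Thursday.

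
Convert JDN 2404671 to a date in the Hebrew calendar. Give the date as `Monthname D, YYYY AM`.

The Gregorian equivalent of JDN 2404671 is 31 August 1871.
In the Hebrew calendar that day is Elul 14, 5631 AM.

Elul 14, 5631 AM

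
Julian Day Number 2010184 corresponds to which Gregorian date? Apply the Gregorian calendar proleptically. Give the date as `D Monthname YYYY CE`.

JDN 2451545 is 1 Jan 2000; 2010184 is −441361 days from there.

6 August 791 CE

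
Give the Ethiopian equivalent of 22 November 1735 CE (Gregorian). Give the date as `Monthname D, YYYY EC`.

Hidar 14, 1728 EC

Julian Day Number of the source date = 2355081.
Converting JDN 2355081 to the Ethiopian calendar gives 14 Hidar 1728 EC.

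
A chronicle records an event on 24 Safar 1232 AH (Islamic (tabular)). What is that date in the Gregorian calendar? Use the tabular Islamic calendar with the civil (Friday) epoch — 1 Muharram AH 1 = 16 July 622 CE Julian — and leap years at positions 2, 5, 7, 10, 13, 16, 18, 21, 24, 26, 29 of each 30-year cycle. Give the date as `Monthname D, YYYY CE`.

Both dates share Julian Day Number 2384718; in the Gregorian calendar that is 13 January 1817 CE.

January 13, 1817 CE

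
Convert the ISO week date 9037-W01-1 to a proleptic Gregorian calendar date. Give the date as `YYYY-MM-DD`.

9037-01-02

ISO week 1 of 9037 is the week containing the first Thursday of 9037.
Week 1, day 1 (Monday) lands on 9037-01-02.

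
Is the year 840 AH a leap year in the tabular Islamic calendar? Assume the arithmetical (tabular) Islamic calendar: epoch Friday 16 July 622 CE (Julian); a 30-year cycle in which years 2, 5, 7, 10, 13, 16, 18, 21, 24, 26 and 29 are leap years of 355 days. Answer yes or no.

no

Year 840 AH is year 30 of its 30-year cycle; leap positions are 2, 5, 7, 10, 13, 16, 18, 21, 24, 26, 29, so it is a common year (354 days).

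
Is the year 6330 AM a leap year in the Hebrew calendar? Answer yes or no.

yes

Hebrew year 6330 is year 3 of its 19-year Metonic cycle; leap years are at positions 3, 6, 8, 11, 14, 17, 19, so it is a leap year (13 months).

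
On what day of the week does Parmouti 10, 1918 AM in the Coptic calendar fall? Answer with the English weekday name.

Tuesday

In the Gregorian calendar this is 20 April 2202 (JDN 2525433).
JDN 2525433 mod 7 = 1, and JDN 0 was a Monday, so this is a Tuesday.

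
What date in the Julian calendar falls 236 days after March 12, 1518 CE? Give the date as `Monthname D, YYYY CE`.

The starting date is JDN 2275578; 2275578 + 236 = 2275814.
JDN 2275814 corresponds to November 3, 1518 CE.

November 3, 1518 CE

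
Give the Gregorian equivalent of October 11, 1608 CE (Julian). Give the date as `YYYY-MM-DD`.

1608-10-21

The Julian–Gregorian offset here is 10 days (Julian trailing).
11 October 1608 Julian + 10 days → 21 October 1608 Gregorian.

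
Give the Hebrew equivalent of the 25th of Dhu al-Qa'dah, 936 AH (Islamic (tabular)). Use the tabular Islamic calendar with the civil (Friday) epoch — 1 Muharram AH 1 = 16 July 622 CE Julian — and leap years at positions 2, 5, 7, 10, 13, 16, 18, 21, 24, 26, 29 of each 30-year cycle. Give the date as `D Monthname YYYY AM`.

Julian Day Number of the source date = 2280092.
Converting JDN 2280092 to the Hebrew calendar gives 26 Tammuz 5290 AM.

26 Tammuz 5290 AM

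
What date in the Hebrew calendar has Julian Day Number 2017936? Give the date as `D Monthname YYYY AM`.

JDN 2017936 is 26 October 812 in the proleptic Gregorian calendar.
In the Hebrew calendar that day is 12 Cheshvan 4573 AM.

12 Cheshvan 4573 AM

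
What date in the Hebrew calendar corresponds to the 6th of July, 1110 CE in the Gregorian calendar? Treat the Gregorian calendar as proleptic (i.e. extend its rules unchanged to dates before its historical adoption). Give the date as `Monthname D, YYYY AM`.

Julian Day Number of the source date = 2126665.
Converting JDN 2126665 to the Hebrew calendar gives 9 Tammuz 4870 AM.

Tammuz 9, 4870 AM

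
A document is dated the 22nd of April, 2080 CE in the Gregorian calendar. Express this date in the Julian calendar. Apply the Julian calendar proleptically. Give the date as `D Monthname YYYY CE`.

The Julian–Gregorian offset here is 13 days (Julian trailing).
22 April 2080 Gregorian − 13 days → 9 April 2080 Julian.

9 April 2080 CE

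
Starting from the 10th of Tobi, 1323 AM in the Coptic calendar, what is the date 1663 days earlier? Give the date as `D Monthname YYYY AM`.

The starting date is JDN 2308019; 2308019 − 1663 = 2306356.
JDN 2306356 corresponds to 23 Paoni 1318 AM.

23 Paoni 1318 AM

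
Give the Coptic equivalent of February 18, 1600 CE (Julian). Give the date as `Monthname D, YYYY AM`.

The source date corresponds to 28 February 1600 in the Gregorian calendar (JDN 2305506).
That day falls on 23 Meshir 1316 AM in the Coptic calendar.

Meshir 23, 1316 AM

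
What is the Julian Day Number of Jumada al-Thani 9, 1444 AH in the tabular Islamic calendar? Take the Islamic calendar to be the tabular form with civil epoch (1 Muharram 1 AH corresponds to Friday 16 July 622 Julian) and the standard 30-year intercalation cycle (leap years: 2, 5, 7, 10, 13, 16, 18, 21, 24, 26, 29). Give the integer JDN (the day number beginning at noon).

2459947

Equivalently 2 January 2023 (Gregorian).
JDN 2299161 is 15 October 1582 CE (Gregorian); the target day is +160786 days from there, so JDN = 2459947.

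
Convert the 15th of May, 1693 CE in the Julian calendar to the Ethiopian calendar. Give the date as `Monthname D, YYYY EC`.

Ginbot 20, 1685 EC

The source date corresponds to 25 May 1693 in the Gregorian calendar (JDN 2339561).
That day falls on 20 Ginbot 1685 EC in the Ethiopian calendar.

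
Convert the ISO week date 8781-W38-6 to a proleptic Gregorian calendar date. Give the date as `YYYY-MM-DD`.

8781-09-19

ISO week 1 of 8781 is the week containing the first Thursday of 8781.
Week 38, day 6 (Saturday) lands on 8781-09-19.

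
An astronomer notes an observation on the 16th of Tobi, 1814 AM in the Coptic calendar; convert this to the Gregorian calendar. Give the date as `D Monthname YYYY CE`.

Both dates share Julian Day Number 2487363; in the Gregorian calendar that is 24 January 2098 CE.

24 January 2098 CE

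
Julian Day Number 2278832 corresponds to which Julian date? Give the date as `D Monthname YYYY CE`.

7 February 1527 CE

The proleptic Gregorian equivalent of JDN 2278832 is 17 February 1527.
In the Julian calendar that day is 7 February 1527 CE.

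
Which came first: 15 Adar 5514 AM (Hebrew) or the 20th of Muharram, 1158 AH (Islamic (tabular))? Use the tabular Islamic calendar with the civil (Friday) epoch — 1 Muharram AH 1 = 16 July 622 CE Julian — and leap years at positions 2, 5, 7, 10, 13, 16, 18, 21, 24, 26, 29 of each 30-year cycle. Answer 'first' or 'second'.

second

Converting both to JDN: 2361763 vs 2358461; the smaller is the second.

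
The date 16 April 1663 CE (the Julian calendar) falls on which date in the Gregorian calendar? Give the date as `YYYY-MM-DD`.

1663-04-26

The Julian–Gregorian offset here is 10 days (Julian trailing).
16 April 1663 Julian + 10 days → 26 April 1663 Gregorian.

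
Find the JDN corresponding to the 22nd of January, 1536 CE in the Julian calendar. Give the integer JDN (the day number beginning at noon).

2282103

Equivalently 1 February 1536 (proleptic Gregorian).
JDN 2400001 is 17 November 1858 CE (Gregorian), MJD 0; the target day is −117898 days from there, so JDN = 2282103.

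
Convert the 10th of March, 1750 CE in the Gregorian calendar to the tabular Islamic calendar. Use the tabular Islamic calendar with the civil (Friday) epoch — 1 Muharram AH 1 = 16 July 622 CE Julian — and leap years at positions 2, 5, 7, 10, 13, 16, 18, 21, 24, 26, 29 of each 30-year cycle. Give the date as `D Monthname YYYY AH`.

1 Rabi' al-Thani 1163 AH

Both dates share Julian Day Number 2360303; in the tabular Islamic calendar that is 1 Rabi' al-Thani 1163 AH.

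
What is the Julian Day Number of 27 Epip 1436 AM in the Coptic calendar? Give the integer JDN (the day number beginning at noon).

2349490

In the Gregorian calendar the same day is 1 August 1720.
JDN 2299161 is 15 October 1582 CE (Gregorian); the target day is +50329 days from there, so JDN = 2349490.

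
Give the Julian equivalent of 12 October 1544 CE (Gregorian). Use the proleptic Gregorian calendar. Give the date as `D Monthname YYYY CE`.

2 October 1544 CE

For dates in this range the Gregorian date is 10 days ahead of the Julian.
12 October 1544 Gregorian − 10 days → 2 October 1544 Julian.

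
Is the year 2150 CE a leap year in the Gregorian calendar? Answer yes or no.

2150 is not divisible by 4, so it is a common year.

no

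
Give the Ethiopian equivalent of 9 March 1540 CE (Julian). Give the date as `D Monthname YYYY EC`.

13 Megabit 1532 EC

Julian Day Number of the source date = 2283611.
Converting JDN 2283611 to the Ethiopian calendar gives 13 Megabit 1532 EC.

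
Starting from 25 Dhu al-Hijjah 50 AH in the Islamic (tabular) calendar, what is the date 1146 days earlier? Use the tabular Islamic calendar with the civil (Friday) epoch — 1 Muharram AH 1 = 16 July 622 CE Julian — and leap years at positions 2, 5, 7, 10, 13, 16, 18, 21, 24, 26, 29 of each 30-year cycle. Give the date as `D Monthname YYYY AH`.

1 Shawwal 47 AH

The starting date is JDN 1966153; 1966153 − 1146 = 1965007.
JDN 1965007 corresponds to 1 Shawwal 47 AH.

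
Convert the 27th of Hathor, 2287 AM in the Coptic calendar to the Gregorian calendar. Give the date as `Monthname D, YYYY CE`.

December 10, 2570 CE

Both dates share Julian Day Number 2660077; in the Gregorian calendar that is 10 December 2570 CE.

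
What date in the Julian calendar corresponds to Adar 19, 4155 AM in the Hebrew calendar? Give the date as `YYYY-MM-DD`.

Julian Day Number of the source date = 1865387.
Converting JDN 1865387 to the Julian calendar gives 25 February 395 CE.

0395-02-25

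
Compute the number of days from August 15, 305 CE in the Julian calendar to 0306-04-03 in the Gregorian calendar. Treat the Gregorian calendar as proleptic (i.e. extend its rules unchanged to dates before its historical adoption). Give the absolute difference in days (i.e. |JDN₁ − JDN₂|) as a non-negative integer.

First date → JDN 1832686; second date → JDN 1832916.
The interval is |1832686 − 1832916| = 230 days.

230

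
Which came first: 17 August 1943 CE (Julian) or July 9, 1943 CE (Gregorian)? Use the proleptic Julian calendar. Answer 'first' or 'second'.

First date → JDN 2430967; second date → JDN 2430915.
JDN 2430915 < JDN 2430967, so the second date is earlier.

second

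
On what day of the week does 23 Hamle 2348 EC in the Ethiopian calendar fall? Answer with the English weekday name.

Thursday

Equivalently 2 August 2356 Gregorian, JDN 2581785.
Since JDN mod 7 = 3 (0 = Monday), the day is Thursday.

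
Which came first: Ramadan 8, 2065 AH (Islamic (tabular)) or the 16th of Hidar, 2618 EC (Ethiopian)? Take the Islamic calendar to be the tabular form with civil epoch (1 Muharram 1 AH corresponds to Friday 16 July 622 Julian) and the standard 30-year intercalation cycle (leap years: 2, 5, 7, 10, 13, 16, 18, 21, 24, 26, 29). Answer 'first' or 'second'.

The two dates have Julian Day Numbers 2680096 and 2680155 respectively.
Since 2680096 < 2680155, the first date comes first.

first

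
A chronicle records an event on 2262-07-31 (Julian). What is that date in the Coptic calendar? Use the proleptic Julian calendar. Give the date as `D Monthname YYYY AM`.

Both dates share Julian Day Number 2547465; in the Coptic calendar that is 7 Mesori 1978 AM.

7 Mesori 1978 AM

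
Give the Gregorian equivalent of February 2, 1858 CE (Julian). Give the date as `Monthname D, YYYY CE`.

February 14, 1858 CE

The Julian–Gregorian offset here is 12 days (Julian trailing).
2 February 1858 Julian + 12 days → 14 February 1858 Gregorian.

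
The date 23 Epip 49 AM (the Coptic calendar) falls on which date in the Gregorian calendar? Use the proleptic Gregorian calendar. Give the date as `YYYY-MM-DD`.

Julian Day Number of the source date = 1842884.
Converting JDN 1842884 to the Gregorian calendar gives 18 July 333 CE.

0333-07-18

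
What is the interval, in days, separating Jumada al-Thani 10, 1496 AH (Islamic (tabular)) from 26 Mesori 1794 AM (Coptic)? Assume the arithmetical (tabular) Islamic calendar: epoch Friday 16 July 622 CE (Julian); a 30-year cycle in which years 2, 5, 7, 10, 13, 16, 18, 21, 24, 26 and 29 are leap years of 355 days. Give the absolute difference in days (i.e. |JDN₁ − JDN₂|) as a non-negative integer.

1903

JDN of the first date = 2478375.
JDN of the second date = 2480278.
|2480278 − 2478375| = 1903.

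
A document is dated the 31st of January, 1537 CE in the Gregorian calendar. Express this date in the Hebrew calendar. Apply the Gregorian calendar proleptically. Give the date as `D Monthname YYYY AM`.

Julian Day Number of the source date = 2282468.
Converting JDN 2282468 to the Hebrew calendar gives 9 Shevat 5297 AM.

9 Shevat 5297 AM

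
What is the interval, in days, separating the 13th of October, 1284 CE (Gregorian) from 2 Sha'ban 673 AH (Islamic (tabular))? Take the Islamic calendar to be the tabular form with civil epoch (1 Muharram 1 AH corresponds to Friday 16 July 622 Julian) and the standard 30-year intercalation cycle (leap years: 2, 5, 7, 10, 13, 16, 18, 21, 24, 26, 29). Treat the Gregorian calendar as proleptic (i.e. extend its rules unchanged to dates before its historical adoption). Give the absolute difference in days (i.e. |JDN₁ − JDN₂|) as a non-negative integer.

3536

JDN of the first date = 2190318.
JDN of the second date = 2186782.
|2186782 − 2190318| = 3536.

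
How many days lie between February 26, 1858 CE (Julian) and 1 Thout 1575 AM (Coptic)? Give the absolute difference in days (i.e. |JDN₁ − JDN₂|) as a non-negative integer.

First date → JDN 2399749; second date → JDN 2399933.
The interval is |2399749 − 2399933| = 184 days.

184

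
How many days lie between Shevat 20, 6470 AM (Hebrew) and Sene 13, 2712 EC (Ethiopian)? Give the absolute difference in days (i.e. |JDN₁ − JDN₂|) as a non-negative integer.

3787

First date → JDN 2710909; second date → JDN 2714696.
The interval is |2710909 − 2714696| = 3787 days.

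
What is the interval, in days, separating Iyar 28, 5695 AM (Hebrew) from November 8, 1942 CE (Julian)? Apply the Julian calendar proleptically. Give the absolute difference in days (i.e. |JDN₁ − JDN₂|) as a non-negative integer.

JDN of the first date = 2427954.
JDN of the second date = 2430685.
|2430685 − 2427954| = 2731.

2731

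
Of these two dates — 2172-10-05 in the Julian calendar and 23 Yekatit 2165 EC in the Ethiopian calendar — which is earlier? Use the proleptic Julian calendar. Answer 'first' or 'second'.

first

The two dates have Julian Day Numbers 2514659 and 2514794 respectively.
Since 2514659 < 2514794, the first date comes first.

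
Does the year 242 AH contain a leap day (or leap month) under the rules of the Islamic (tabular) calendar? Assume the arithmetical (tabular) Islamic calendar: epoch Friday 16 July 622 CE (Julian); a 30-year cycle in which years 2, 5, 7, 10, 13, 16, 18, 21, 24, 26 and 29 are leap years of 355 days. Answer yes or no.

yes

Year 242 AH is year 2 of its 30-year cycle; leap positions are 2, 5, 7, 10, 13, 16, 18, 21, 24, 26, 29, so it is a leap year (355 days).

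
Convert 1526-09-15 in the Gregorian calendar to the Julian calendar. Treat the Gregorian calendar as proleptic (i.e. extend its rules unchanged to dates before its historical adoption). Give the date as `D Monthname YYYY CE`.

5 September 1526 CE

At this point the Julian calendar is 10 days behind the Gregorian.
15 September 1526 Gregorian − 10 days → 5 September 1526 Julian.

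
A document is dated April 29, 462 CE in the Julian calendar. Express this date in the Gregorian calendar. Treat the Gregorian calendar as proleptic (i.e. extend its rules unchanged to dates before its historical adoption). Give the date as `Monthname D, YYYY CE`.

April 30, 462 CE

For dates in this range the Gregorian date is 1 day ahead of the Julian.
29 April 462 Julian + 1 day → 30 April 462 Gregorian.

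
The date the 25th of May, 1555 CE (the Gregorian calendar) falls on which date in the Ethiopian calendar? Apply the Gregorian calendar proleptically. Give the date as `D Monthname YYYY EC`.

20 Ginbot 1547 EC

Both dates share Julian Day Number 2289156; in the Ethiopian calendar that is 20 Ginbot 1547 EC.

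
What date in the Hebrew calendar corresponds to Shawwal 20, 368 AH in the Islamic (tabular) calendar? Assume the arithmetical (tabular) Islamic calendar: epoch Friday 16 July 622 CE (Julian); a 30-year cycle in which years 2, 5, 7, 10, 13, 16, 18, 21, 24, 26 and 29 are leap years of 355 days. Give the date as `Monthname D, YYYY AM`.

The source date corresponds to 26 May 979 in the proleptic Gregorian calendar (JDN 2078778).
That day falls on 21 Iyar 4739 AM in the Hebrew calendar.

Iyar 21, 4739 AM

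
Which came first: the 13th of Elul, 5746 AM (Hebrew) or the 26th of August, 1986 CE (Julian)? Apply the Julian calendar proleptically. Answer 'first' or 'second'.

First date → JDN 2446691; second date → JDN 2446682.
JDN 2446682 < JDN 2446691, so the second date is earlier.

second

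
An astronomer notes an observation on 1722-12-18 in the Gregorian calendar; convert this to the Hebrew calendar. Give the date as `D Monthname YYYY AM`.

10 Tevet 5483 AM

Both dates share Julian Day Number 2350359; in the Hebrew calendar that is 10 Tevet 5483 AM.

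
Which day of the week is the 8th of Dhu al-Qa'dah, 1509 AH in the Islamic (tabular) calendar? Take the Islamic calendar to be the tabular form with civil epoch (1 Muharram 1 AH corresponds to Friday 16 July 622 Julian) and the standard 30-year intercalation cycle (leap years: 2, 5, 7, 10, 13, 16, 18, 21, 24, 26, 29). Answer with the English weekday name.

This is JDN 2483127 (20 June 2086 Gregorian).
JDN 2483127 mod 7 = 3, and JDN 0 was a Monday, so this is a Thursday.

Thursday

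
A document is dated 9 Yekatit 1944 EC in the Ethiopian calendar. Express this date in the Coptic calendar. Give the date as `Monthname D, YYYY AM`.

Julian Day Number of the source date = 2434060.
Converting JDN 2434060 to the Coptic calendar gives 9 Meshir 1668 AM.

Meshir 9, 1668 AM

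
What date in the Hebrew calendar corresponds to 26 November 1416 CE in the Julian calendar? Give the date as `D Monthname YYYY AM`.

7 Kislev 5177 AM

Both dates share Julian Day Number 2238582; in the Hebrew calendar that is 7 Kislev 5177 AM.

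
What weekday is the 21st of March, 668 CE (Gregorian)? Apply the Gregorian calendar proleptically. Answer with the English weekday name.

Saturday

1965122 ≡ 5 (mod 7); counting from Monday = 0 gives Saturday.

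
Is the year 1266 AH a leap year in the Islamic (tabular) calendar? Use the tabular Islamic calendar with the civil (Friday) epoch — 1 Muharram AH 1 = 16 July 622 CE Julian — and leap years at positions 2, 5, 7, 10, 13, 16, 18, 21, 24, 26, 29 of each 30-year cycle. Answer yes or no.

Year 1266 AH is year 6 of its 30-year cycle; leap positions are 2, 5, 7, 10, 13, 16, 18, 21, 24, 26, 29, so it is a common year (354 days).

no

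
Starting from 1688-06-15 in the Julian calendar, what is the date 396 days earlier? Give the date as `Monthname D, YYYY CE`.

JDN of 1688-06-15 = 2337766.
2337766 − 396 = 2337370.
JDN 2337370 in the Julian calendar is May 16, 1687 CE.

May 16, 1687 CE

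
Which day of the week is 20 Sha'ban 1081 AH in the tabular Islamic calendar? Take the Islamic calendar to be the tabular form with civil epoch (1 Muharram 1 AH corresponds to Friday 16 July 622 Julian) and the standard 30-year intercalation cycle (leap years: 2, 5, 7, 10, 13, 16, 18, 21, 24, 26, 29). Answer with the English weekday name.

In the Gregorian calendar this is 2 January 1671 (JDN 2331382).
2331382 ≡ 4 (mod 7); counting from Monday = 0 gives Friday.

Friday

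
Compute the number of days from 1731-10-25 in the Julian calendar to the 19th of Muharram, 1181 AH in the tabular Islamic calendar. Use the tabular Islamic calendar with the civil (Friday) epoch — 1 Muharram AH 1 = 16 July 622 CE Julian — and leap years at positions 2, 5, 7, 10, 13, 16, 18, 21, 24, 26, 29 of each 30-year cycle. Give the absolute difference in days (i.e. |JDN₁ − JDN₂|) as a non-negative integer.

First date → JDN 2353603; second date → JDN 2366611.
The interval is |2353603 − 2366611| = 13008 days.

13008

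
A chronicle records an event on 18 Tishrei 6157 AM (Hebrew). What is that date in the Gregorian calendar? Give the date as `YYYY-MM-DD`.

Julian Day Number of the source date = 2596474.
Converting JDN 2596474 to the Gregorian calendar gives 20 October 2396 CE.

2396-10-20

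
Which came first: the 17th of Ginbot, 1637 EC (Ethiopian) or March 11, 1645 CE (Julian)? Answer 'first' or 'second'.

second

Converting both to JDN: 2322026 vs 2321964; the smaller is the second.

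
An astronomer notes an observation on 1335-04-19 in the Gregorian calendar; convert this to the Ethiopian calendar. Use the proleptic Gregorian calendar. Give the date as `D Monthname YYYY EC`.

16 Miyazya 1327 EC

Both dates share Julian Day Number 2208767; in the Ethiopian calendar that is 16 Miyazya 1327 EC.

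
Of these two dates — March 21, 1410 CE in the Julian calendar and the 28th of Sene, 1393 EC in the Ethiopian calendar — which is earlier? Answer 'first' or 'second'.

First date → JDN 2236140; second date → JDN 2232946.
JDN 2232946 < JDN 2236140, so the second date is earlier.

second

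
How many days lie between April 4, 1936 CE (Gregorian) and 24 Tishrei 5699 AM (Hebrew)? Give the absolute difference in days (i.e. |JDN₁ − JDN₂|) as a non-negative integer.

First date → JDN 2428263; second date → JDN 2429191.
The interval is |2428263 − 2429191| = 928 days.

928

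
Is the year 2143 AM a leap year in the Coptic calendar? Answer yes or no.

yes

2143 mod 4 = 3; in the Coptic calendar a year is leap when year mod 4 = 3, so it is a leap year.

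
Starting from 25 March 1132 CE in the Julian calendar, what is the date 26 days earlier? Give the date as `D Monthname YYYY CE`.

28 February 1132 CE

JDN of 25 March 1132 CE = 2134605.
2134605 − 26 = 2134579.
JDN 2134579 in the Julian calendar is 28 February 1132 CE.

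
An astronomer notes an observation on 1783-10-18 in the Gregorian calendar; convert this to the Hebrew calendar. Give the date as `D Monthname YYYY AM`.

22 Tishrei 5544 AM

Julian Day Number of the source date = 2372578.
Converting JDN 2372578 to the Hebrew calendar gives 22 Tishrei 5544 AM.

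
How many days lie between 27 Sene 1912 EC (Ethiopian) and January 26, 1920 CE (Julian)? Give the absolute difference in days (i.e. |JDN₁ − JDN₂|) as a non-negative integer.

147

JDN of the first date = 2422510.
JDN of the second date = 2422363.
|2422363 − 2422510| = 147.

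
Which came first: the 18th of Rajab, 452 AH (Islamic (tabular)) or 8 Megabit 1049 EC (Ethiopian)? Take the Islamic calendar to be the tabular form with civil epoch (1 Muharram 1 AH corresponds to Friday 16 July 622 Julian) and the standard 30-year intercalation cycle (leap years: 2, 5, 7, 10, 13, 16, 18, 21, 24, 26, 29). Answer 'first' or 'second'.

second

Converting both to JDN: 2108453 vs 2107190; the smaller is the second.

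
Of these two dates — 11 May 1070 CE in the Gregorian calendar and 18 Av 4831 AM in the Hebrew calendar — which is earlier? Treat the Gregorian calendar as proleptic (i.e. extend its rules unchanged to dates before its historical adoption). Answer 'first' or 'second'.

Converting both to JDN: 2112000 vs 2112439; the smaller is the first.

first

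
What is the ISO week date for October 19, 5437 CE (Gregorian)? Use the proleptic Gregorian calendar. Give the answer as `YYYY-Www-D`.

5437-W42-4

The weekday is Thursday (ISO weekday 4).
That Thursday belongs to ISO week 42 of ISO year 5437.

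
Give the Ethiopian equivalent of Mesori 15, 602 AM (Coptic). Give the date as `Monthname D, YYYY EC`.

Nehase 15, 878 EC

The source date corresponds to 12 August 886 in the proleptic Gregorian calendar (JDN 2044889).
That day falls on 15 Nehase 878 EC in the Ethiopian calendar.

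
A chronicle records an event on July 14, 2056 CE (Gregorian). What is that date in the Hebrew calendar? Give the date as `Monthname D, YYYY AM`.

Both dates share Julian Day Number 2472194; in the Hebrew calendar that is 1 Av 5816 AM.

Av 1, 5816 AM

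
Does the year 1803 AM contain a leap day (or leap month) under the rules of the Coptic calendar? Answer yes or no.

yes

1803 mod 4 = 3; in the Coptic calendar a year is leap when year mod 4 = 3, so it is a leap year.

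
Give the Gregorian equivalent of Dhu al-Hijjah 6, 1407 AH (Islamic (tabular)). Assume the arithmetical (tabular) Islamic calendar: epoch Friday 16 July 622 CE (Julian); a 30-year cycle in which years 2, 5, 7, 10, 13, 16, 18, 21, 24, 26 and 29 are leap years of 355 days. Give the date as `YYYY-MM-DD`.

1987-08-02

Both dates share Julian Day Number 2447010; in the Gregorian calendar that is 2 August 1987 CE.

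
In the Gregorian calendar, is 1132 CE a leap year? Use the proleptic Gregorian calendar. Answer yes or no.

yes

1132 is divisible by 4 and not by 100, so it is a leap year.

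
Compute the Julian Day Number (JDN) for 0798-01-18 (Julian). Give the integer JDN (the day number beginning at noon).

2012545

Equivalently 22 January 798 (proleptic Gregorian).
JDN 2451545 is 1 January 2000 CE (Gregorian); the target day is −439000 days from there, so JDN = 2012545.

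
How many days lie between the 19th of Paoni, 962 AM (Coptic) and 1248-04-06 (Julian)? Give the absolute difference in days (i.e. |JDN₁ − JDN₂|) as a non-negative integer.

663

JDN of the first date = 2176323.
JDN of the second date = 2176986.
|2176986 − 2176323| = 663.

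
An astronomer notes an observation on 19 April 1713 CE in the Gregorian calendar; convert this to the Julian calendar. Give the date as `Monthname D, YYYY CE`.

The Julian–Gregorian offset here is 11 days (Julian trailing).
19 April 1713 Gregorian − 11 days → 8 April 1713 Julian.

April 8, 1713 CE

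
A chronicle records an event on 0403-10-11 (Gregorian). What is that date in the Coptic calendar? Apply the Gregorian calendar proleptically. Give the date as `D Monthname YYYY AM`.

Julian Day Number of the source date = 1868536.
Converting JDN 1868536 to the Coptic calendar gives 12 Paopi 120 AM.

12 Paopi 120 AM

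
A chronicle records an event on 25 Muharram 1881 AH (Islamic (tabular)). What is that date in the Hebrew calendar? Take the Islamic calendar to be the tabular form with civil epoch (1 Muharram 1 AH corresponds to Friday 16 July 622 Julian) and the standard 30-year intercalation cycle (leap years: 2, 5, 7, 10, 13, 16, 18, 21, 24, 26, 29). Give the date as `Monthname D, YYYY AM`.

Both dates share Julian Day Number 2614673; in the Hebrew calendar that is 25 Av 6206 AM.

Av 25, 6206 AM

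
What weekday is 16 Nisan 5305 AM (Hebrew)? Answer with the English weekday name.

Equivalently 8 April 1545 Gregorian, JDN 2285457.
Since JDN mod 7 = 6 (0 = Monday), the day is Sunday.

Sunday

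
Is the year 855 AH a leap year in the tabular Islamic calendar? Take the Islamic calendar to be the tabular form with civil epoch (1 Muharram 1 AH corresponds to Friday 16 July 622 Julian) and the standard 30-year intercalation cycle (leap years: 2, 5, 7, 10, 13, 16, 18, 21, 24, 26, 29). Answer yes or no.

no

Year 855 AH is year 15 of its 30-year cycle; leap positions are 2, 5, 7, 10, 13, 16, 18, 21, 24, 26, 29, so it is a common year (354 days).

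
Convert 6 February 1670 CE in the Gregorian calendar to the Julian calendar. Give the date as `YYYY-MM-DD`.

For dates in this range the Gregorian date is 10 days ahead of the Julian.
6 February 1670 Gregorian − 10 days → 27 January 1670 Julian.

1670-01-27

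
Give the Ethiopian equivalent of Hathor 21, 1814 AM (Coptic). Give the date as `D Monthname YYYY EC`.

Both dates share Julian Day Number 2487308; in the Ethiopian calendar that is 21 Hidar 2090 EC.

21 Hidar 2090 EC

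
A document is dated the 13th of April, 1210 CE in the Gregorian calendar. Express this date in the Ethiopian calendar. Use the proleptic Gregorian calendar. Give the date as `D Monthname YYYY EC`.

Both dates share Julian Day Number 2163106; in the Ethiopian calendar that is 11 Miyazya 1202 EC.

11 Miyazya 1202 EC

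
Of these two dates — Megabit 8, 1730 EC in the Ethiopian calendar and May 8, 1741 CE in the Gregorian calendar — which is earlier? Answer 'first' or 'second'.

Converting both to JDN: 2355925 vs 2357075; the smaller is the first.

first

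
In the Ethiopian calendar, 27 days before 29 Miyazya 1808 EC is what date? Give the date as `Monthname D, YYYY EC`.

Miyazya 2, 1808 EC

The starting date is JDN 2384466; 2384466 − 27 = 2384439.
JDN 2384439 corresponds to Miyazya 2, 1808 EC.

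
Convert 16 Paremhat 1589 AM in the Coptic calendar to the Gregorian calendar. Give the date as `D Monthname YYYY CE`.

24 March 1873 CE

Julian Day Number of the source date = 2405242.
Converting JDN 2405242 to the Gregorian calendar gives 24 March 1873 CE.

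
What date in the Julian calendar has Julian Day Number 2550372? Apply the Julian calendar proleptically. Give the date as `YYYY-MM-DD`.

2270-07-16

The Gregorian equivalent of JDN 2550372 is 31 July 2270.
In the Julian calendar that day is 2270-07-16.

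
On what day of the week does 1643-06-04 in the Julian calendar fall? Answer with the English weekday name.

Sunday

Equivalently 14 June 1643 Gregorian, JDN 2321318.
JDN 2321318 mod 7 = 6, and JDN 0 was a Monday, so this is a Sunday.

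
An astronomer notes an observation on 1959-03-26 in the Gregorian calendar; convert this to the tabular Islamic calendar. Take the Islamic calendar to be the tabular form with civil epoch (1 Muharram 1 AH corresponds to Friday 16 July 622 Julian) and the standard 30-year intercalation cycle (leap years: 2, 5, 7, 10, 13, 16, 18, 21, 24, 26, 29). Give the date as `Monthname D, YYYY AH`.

Both dates share Julian Day Number 2436654; in the tabular Islamic calendar that is 16 Ramadan 1378 AH.

Ramadan 16, 1378 AH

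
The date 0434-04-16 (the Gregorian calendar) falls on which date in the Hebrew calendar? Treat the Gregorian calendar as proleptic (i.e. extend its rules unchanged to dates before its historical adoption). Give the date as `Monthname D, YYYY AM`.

Nisan 20, 4194 AM

Both dates share Julian Day Number 1879681; in the Hebrew calendar that is 20 Nisan 4194 AM.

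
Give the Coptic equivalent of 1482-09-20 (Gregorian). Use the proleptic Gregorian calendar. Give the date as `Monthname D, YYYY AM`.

Thout 14, 1199 AM

Julian Day Number of the source date = 2262612.
Converting JDN 2262612 to the Coptic calendar gives 14 Thout 1199 AM.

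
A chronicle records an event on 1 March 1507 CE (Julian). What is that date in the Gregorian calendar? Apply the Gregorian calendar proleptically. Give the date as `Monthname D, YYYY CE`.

March 11, 1507 CE

For dates in this range the Gregorian date is 10 days ahead of the Julian.
1 March 1507 Julian + 10 days → 11 March 1507 Gregorian.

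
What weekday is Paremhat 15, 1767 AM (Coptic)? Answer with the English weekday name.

In the Gregorian calendar this is 24 March 2051 (JDN 2470255).
2470255 ≡ 4 (mod 7); counting from Monday = 0 gives Friday.

Friday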